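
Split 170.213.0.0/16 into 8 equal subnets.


New prefix = 16 + 3 = 19
Each subnet has 8192 addresses
  170.213.0.0/19
  170.213.32.0/19
  170.213.64.0/19
  170.213.96.0/19
  170.213.128.0/19
  170.213.160.0/19
  170.213.192.0/19
  170.213.224.0/19
Subnets: 170.213.0.0/19, 170.213.32.0/19, 170.213.64.0/19, 170.213.96.0/19, 170.213.128.0/19, 170.213.160.0/19, 170.213.192.0/19, 170.213.224.0/19


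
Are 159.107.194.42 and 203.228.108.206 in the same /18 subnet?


Mask: 255.255.192.0
159.107.194.42 AND mask = 159.107.192.0
203.228.108.206 AND mask = 203.228.64.0
No, different subnets (159.107.192.0 vs 203.228.64.0)


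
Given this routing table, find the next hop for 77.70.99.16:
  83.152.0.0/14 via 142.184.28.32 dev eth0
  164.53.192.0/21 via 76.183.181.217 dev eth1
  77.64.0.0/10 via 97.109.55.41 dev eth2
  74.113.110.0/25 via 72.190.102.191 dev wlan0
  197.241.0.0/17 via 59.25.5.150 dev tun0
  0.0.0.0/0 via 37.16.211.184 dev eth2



Longest prefix match for 77.70.99.16:
  /14 83.152.0.0: no
  /21 164.53.192.0: no
  /10 77.64.0.0: MATCH
  /25 74.113.110.0: no
  /17 197.241.0.0: no
  /0 0.0.0.0: MATCH
Selected: next-hop 97.109.55.41 via eth2 (matched /10)


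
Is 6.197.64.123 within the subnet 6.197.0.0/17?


Subnet network: 6.197.0.0
Test IP AND mask: 6.197.0.0
Yes, 6.197.64.123 is in 6.197.0.0/17


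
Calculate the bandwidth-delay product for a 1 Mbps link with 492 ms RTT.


BDP = bandwidth * RTT
= 1 Mbps * 492 ms
= 1 * 1e6 * 492 / 1000 bits
= 492000 bits
= 61500 bytes
= 60.0586 KB
BDP = 492000 bits (61500 bytes)


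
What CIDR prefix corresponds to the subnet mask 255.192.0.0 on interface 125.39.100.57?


Binary: 11111111.11000000.00000000.00000000
Count leading 1s
Prefix: /10


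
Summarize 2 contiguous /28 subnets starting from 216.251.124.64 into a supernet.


Original prefix: /28
Number of subnets: 2 = 2^1
New prefix = 28 - 1 = 27
Supernet: 216.251.124.64/27


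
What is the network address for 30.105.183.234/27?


IP:   00011110.01101001.10110111.11101010
Mask: 11111111.11111111.11111111.11100000
AND operation:
Net:  00011110.01101001.10110111.11100000
Network: 30.105.183.224/27


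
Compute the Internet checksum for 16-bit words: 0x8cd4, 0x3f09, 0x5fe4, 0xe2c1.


Sum all words (with carry folding):
+ 0x8cd4 = 0x8cd4
+ 0x3f09 = 0xcbdd
+ 0x5fe4 = 0x2bc2
+ 0xe2c1 = 0x0e84
One's complement: ~0x0e84
Checksum = 0xf17b


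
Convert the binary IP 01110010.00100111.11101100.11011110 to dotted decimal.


01110010 = 114
00100111 = 39
11101100 = 236
11011110 = 222
IP: 114.39.236.222


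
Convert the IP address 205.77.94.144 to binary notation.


205 = 11001101
77 = 01001101
94 = 01011110
144 = 10010000
Binary: 11001101.01001101.01011110.10010000


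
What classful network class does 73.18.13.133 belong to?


First octet: 73
Binary: 01001001
0xxxxxxx -> Class A (1-126)
Class A, default mask 255.0.0.0 (/8)


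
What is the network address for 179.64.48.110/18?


IP:   10110011.01000000.00110000.01101110
Mask: 11111111.11111111.11000000.00000000
AND operation:
Net:  10110011.01000000.00000000.00000000
Network: 179.64.0.0/18


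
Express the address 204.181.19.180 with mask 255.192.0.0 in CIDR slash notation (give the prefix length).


Binary: 11111111.11000000.00000000.00000000
Count leading 1s
Prefix: /10


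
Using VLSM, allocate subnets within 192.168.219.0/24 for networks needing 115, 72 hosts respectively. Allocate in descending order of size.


115 hosts -> /25 (126 usable): 192.168.219.0/25
72 hosts -> /25 (126 usable): 192.168.219.128/25
Allocation: 192.168.219.0/25 (115 hosts, 126 usable); 192.168.219.128/25 (72 hosts, 126 usable)


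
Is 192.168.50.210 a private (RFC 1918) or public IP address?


RFC 1918 private ranges:
  10.0.0.0/8 (10.0.0.0 - 10.255.255.255)
  172.16.0.0/12 (172.16.0.0 - 172.31.255.255)
  192.168.0.0/16 (192.168.0.0 - 192.168.255.255)
Private (in 192.168.0.0/16)


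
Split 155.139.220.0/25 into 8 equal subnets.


New prefix = 25 + 3 = 28
Each subnet has 16 addresses
  155.139.220.0/28
  155.139.220.16/28
  155.139.220.32/28
  155.139.220.48/28
  155.139.220.64/28
  155.139.220.80/28
  155.139.220.96/28
  155.139.220.112/28
Subnets: 155.139.220.0/28, 155.139.220.16/28, 155.139.220.32/28, 155.139.220.48/28, 155.139.220.64/28, 155.139.220.80/28, 155.139.220.96/28, 155.139.220.112/28


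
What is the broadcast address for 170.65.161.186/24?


Network: 170.65.161.0/24
Host bits = 8
Set all host bits to 1:
Broadcast: 170.65.161.255


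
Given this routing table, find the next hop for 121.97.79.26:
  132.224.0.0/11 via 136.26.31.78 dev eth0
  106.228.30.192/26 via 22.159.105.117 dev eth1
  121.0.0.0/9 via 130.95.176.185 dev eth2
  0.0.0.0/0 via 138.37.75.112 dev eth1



Longest prefix match for 121.97.79.26:
  /11 132.224.0.0: no
  /26 106.228.30.192: no
  /9 121.0.0.0: MATCH
  /0 0.0.0.0: MATCH
Selected: next-hop 130.95.176.185 via eth2 (matched /9)


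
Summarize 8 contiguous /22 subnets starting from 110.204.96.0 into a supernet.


Original prefix: /22
Number of subnets: 8 = 2^3
New prefix = 22 - 3 = 19
Supernet: 110.204.96.0/19


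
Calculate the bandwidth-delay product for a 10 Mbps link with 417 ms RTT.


BDP = bandwidth * RTT
= 10 Mbps * 417 ms
= 10 * 1e6 * 417 / 1000 bits
= 4170000 bits
= 521250 bytes
= 509.0332 KB
BDP = 4170000 bits (521250 bytes)


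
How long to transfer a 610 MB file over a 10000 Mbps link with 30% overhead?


Effective throughput = 10000 * (1 - 30/100) = 7000 Mbps
File size in Mb = 610 * 8 = 4880 Mb
Time = 4880 / 7000
Time = 0.6971 seconds


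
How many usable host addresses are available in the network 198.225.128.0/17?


Host bits = 32 - 17 = 15
Total addresses = 2^15 = 32768
Usable = total - 2 (network and broadcast)
Usable hosts: 32766


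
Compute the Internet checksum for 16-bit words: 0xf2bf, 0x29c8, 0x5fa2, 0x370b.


Sum all words (with carry folding):
+ 0xf2bf = 0xf2bf
+ 0x29c8 = 0x1c88
+ 0x5fa2 = 0x7c2a
+ 0x370b = 0xb335
One's complement: ~0xb335
Checksum = 0x4cca


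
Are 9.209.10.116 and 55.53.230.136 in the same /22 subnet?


Mask: 255.255.252.0
9.209.10.116 AND mask = 9.209.8.0
55.53.230.136 AND mask = 55.53.228.0
No, different subnets (9.209.8.0 vs 55.53.228.0)


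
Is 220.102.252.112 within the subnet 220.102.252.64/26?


Subnet network: 220.102.252.64
Test IP AND mask: 220.102.252.64
Yes, 220.102.252.112 is in 220.102.252.64/26


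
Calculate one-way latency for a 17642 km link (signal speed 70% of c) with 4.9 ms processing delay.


Speed = 0.7 * 3e5 km/s = 210000 km/s
Propagation delay = 17642 / 210000 = 0.084 s = 84.0095 ms
Processing delay = 4.9 ms
Total one-way latency = 88.9095 ms


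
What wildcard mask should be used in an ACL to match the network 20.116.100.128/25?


Subnet mask: 255.255.255.128
Wildcard = 255.255.255.255 - subnet mask
255 - 255 = 0
255 - 255 = 0
255 - 255 = 0
255 - 128 = 127
Wildcard: 0.0.0.127


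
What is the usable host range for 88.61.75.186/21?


Network: 88.61.72.0
Broadcast: 88.61.79.255
First usable = network + 1
Last usable = broadcast - 1
Range: 88.61.72.1 to 88.61.79.254


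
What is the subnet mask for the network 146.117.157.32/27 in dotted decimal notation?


/27 means 27 network bits, 5 host bits
Binary: 11111111111111111111111111100000
Mask: 255.255.255.224


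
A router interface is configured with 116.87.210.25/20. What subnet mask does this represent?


/20 means 20 network bits, 12 host bits
Binary: 11111111111111111111000000000000
Mask: 255.255.240.0


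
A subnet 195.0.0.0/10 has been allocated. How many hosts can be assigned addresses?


Host bits = 32 - 10 = 22
Total addresses = 2^22 = 4194304
Usable = total - 2 (network and broadcast)
Usable hosts: 4194302


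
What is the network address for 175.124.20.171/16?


IP:   10101111.01111100.00010100.10101011
Mask: 11111111.11111111.00000000.00000000
AND operation:
Net:  10101111.01111100.00000000.00000000
Network: 175.124.0.0/16


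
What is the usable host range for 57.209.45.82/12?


Network: 57.208.0.0
Broadcast: 57.223.255.255
First usable = network + 1
Last usable = broadcast - 1
Range: 57.208.0.1 to 57.223.255.254


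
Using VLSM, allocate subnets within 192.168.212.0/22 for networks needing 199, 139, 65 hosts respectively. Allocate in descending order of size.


199 hosts -> /24 (254 usable): 192.168.212.0/24
139 hosts -> /24 (254 usable): 192.168.213.0/24
65 hosts -> /25 (126 usable): 192.168.214.0/25
Allocation: 192.168.212.0/24 (199 hosts, 254 usable); 192.168.213.0/24 (139 hosts, 254 usable); 192.168.214.0/25 (65 hosts, 126 usable)


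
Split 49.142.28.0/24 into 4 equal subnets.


New prefix = 24 + 2 = 26
Each subnet has 64 addresses
  49.142.28.0/26
  49.142.28.64/26
  49.142.28.128/26
  49.142.28.192/26
Subnets: 49.142.28.0/26, 49.142.28.64/26, 49.142.28.128/26, 49.142.28.192/26


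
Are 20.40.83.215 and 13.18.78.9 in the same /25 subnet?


Mask: 255.255.255.128
20.40.83.215 AND mask = 20.40.83.128
13.18.78.9 AND mask = 13.18.78.0
No, different subnets (20.40.83.128 vs 13.18.78.0)


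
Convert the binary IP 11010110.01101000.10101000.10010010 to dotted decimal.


11010110 = 214
01101000 = 104
10101000 = 168
10010010 = 146
IP: 214.104.168.146


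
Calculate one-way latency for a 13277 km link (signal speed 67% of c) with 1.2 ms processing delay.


Speed = 0.67 * 3e5 km/s = 201000 km/s
Propagation delay = 13277 / 201000 = 0.0661 s = 66.0547 ms
Processing delay = 1.2 ms
Total one-way latency = 67.2547 ms


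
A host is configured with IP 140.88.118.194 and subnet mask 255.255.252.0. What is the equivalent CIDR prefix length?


Binary: 11111111.11111111.11111100.00000000
Count leading 1s
Prefix: /22


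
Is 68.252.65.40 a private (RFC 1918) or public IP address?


RFC 1918 private ranges:
  10.0.0.0/8 (10.0.0.0 - 10.255.255.255)
  172.16.0.0/12 (172.16.0.0 - 172.31.255.255)
  192.168.0.0/16 (192.168.0.0 - 192.168.255.255)
Public (not in any RFC 1918 range)


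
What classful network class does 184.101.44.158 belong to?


First octet: 184
Binary: 10111000
10xxxxxx -> Class B (128-191)
Class B, default mask 255.255.0.0 (/16)


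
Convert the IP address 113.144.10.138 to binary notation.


113 = 01110001
144 = 10010000
10 = 00001010
138 = 10001010
Binary: 01110001.10010000.00001010.10001010


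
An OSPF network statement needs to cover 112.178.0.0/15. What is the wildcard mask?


Subnet mask: 255.254.0.0
Wildcard = 255.255.255.255 - subnet mask
255 - 255 = 0
255 - 254 = 1
255 - 0 = 255
255 - 0 = 255
Wildcard: 0.1.255.255


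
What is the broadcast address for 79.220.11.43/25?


Network: 79.220.11.0/25
Host bits = 7
Set all host bits to 1:
Broadcast: 79.220.11.127


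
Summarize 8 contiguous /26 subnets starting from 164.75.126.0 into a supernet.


Original prefix: /26
Number of subnets: 8 = 2^3
New prefix = 26 - 3 = 23
Supernet: 164.75.126.0/23


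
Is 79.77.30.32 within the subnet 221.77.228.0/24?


Subnet network: 221.77.228.0
Test IP AND mask: 79.77.30.0
No, 79.77.30.32 is not in 221.77.228.0/24


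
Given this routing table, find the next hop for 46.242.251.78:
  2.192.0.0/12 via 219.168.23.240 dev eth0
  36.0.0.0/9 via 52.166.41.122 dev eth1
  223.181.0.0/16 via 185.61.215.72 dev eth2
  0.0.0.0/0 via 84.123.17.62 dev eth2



Longest prefix match for 46.242.251.78:
  /12 2.192.0.0: no
  /9 36.0.0.0: no
  /16 223.181.0.0: no
  /0 0.0.0.0: MATCH
Selected: next-hop 84.123.17.62 via eth2 (matched /0)


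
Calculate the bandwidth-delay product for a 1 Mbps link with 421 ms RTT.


BDP = bandwidth * RTT
= 1 Mbps * 421 ms
= 1 * 1e6 * 421 / 1000 bits
= 421000 bits
= 52625 bytes
= 51.3916 KB
BDP = 421000 bits (52625 bytes)


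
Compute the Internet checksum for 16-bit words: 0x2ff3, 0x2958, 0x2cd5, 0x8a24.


Sum all words (with carry folding):
+ 0x2ff3 = 0x2ff3
+ 0x2958 = 0x594b
+ 0x2cd5 = 0x8620
+ 0x8a24 = 0x1045
One's complement: ~0x1045
Checksum = 0xefba


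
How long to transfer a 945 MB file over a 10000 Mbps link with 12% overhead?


Effective throughput = 10000 * (1 - 12/100) = 8800 Mbps
File size in Mb = 945 * 8 = 7560 Mb
Time = 7560 / 8800
Time = 0.8591 seconds


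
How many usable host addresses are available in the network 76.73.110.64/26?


Host bits = 32 - 26 = 6
Total addresses = 2^6 = 64
Usable = total - 2 (network and broadcast)
Usable hosts: 62


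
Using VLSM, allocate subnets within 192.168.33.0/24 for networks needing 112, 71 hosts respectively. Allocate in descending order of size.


112 hosts -> /25 (126 usable): 192.168.33.0/25
71 hosts -> /25 (126 usable): 192.168.33.128/25
Allocation: 192.168.33.0/25 (112 hosts, 126 usable); 192.168.33.128/25 (71 hosts, 126 usable)


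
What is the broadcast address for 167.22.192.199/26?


Network: 167.22.192.192/26
Host bits = 6
Set all host bits to 1:
Broadcast: 167.22.192.255


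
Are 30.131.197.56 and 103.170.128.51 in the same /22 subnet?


Mask: 255.255.252.0
30.131.197.56 AND mask = 30.131.196.0
103.170.128.51 AND mask = 103.170.128.0
No, different subnets (30.131.196.0 vs 103.170.128.0)


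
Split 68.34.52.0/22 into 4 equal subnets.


New prefix = 22 + 2 = 24
Each subnet has 256 addresses
  68.34.52.0/24
  68.34.53.0/24
  68.34.54.0/24
  68.34.55.0/24
Subnets: 68.34.52.0/24, 68.34.53.0/24, 68.34.54.0/24, 68.34.55.0/24


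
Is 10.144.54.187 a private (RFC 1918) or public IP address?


RFC 1918 private ranges:
  10.0.0.0/8 (10.0.0.0 - 10.255.255.255)
  172.16.0.0/12 (172.16.0.0 - 172.31.255.255)
  192.168.0.0/16 (192.168.0.0 - 192.168.255.255)
Private (in 10.0.0.0/8)


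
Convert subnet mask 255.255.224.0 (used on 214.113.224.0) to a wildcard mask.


Subnet mask: 255.255.224.0
Wildcard = 255.255.255.255 - subnet mask
255 - 255 = 0
255 - 255 = 0
255 - 224 = 31
255 - 0 = 255
Wildcard: 0.0.31.255


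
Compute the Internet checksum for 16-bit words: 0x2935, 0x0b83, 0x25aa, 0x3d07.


Sum all words (with carry folding):
+ 0x2935 = 0x2935
+ 0x0b83 = 0x34b8
+ 0x25aa = 0x5a62
+ 0x3d07 = 0x9769
One's complement: ~0x9769
Checksum = 0x6896


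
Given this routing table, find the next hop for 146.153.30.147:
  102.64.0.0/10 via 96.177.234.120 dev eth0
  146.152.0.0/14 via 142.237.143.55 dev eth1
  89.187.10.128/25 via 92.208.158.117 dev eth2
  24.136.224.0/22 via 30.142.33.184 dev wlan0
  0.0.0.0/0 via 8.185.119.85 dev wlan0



Longest prefix match for 146.153.30.147:
  /10 102.64.0.0: no
  /14 146.152.0.0: MATCH
  /25 89.187.10.128: no
  /22 24.136.224.0: no
  /0 0.0.0.0: MATCH
Selected: next-hop 142.237.143.55 via eth1 (matched /14)


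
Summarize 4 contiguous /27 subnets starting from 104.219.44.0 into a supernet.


Original prefix: /27
Number of subnets: 4 = 2^2
New prefix = 27 - 2 = 25
Supernet: 104.219.44.0/25


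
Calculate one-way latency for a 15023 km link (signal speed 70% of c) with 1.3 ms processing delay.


Speed = 0.7 * 3e5 km/s = 210000 km/s
Propagation delay = 15023 / 210000 = 0.0715 s = 71.5381 ms
Processing delay = 1.3 ms
Total one-way latency = 72.8381 ms


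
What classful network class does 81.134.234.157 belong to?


First octet: 81
Binary: 01010001
0xxxxxxx -> Class A (1-126)
Class A, default mask 255.0.0.0 (/8)


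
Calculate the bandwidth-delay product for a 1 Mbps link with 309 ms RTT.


BDP = bandwidth * RTT
= 1 Mbps * 309 ms
= 1 * 1e6 * 309 / 1000 bits
= 309000 bits
= 38625 bytes
= 37.7197 KB
BDP = 309000 bits (38625 bytes)


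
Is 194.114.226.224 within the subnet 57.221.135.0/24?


Subnet network: 57.221.135.0
Test IP AND mask: 194.114.226.0
No, 194.114.226.224 is not in 57.221.135.0/24


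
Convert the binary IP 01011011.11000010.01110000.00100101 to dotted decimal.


01011011 = 91
11000010 = 194
01110000 = 112
00100101 = 37
IP: 91.194.112.37


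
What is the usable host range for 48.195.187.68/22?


Network: 48.195.184.0
Broadcast: 48.195.187.255
First usable = network + 1
Last usable = broadcast - 1
Range: 48.195.184.1 to 48.195.187.254


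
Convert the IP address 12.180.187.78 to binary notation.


12 = 00001100
180 = 10110100
187 = 10111011
78 = 01001110
Binary: 00001100.10110100.10111011.01001110


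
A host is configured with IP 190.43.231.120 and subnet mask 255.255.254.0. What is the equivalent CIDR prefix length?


Binary: 11111111.11111111.11111110.00000000
Count leading 1s
Prefix: /23


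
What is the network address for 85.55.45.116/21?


IP:   01010101.00110111.00101101.01110100
Mask: 11111111.11111111.11111000.00000000
AND operation:
Net:  01010101.00110111.00101000.00000000
Network: 85.55.40.0/21


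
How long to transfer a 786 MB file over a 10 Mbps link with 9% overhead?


Effective throughput = 10 * (1 - 9/100) = 9.1 Mbps
File size in Mb = 786 * 8 = 6288 Mb
Time = 6288 / 9.1
Time = 690.989 seconds


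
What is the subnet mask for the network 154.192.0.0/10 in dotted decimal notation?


/10 means 10 network bits, 22 host bits
Binary: 11111111110000000000000000000000
Mask: 255.192.0.0


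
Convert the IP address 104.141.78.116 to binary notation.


104 = 01101000
141 = 10001101
78 = 01001110
116 = 01110100
Binary: 01101000.10001101.01001110.01110100


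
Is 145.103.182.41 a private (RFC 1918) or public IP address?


RFC 1918 private ranges:
  10.0.0.0/8 (10.0.0.0 - 10.255.255.255)
  172.16.0.0/12 (172.16.0.0 - 172.31.255.255)
  192.168.0.0/16 (192.168.0.0 - 192.168.255.255)
Public (not in any RFC 1918 range)


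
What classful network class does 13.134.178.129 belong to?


First octet: 13
Binary: 00001101
0xxxxxxx -> Class A (1-126)
Class A, default mask 255.0.0.0 (/8)


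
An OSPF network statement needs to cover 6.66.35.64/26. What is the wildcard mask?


Subnet mask: 255.255.255.192
Wildcard = 255.255.255.255 - subnet mask
255 - 255 = 0
255 - 255 = 0
255 - 255 = 0
255 - 192 = 63
Wildcard: 0.0.0.63


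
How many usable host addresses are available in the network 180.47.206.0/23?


Host bits = 32 - 23 = 9
Total addresses = 2^9 = 512
Usable = total - 2 (network and broadcast)
Usable hosts: 510


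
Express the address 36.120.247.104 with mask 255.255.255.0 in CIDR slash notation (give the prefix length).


Binary: 11111111.11111111.11111111.00000000
Count leading 1s
Prefix: /24


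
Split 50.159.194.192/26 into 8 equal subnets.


New prefix = 26 + 3 = 29
Each subnet has 8 addresses
  50.159.194.192/29
  50.159.194.200/29
  50.159.194.208/29
  50.159.194.216/29
  50.159.194.224/29
  50.159.194.232/29
  50.159.194.240/29
  50.159.194.248/29
Subnets: 50.159.194.192/29, 50.159.194.200/29, 50.159.194.208/29, 50.159.194.216/29, 50.159.194.224/29, 50.159.194.232/29, 50.159.194.240/29, 50.159.194.248/29


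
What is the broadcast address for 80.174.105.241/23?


Network: 80.174.104.0/23
Host bits = 9
Set all host bits to 1:
Broadcast: 80.174.105.255


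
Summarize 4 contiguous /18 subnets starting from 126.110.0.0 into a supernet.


Original prefix: /18
Number of subnets: 4 = 2^2
New prefix = 18 - 2 = 16
Supernet: 126.110.0.0/16


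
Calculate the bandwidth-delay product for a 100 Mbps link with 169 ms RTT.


BDP = bandwidth * RTT
= 100 Mbps * 169 ms
= 100 * 1e6 * 169 / 1000 bits
= 16900000 bits
= 2112500 bytes
= 2062.9883 KB
BDP = 16900000 bits (2112500 bytes)


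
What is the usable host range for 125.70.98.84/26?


Network: 125.70.98.64
Broadcast: 125.70.98.127
First usable = network + 1
Last usable = broadcast - 1
Range: 125.70.98.65 to 125.70.98.126


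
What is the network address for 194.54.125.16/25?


IP:   11000010.00110110.01111101.00010000
Mask: 11111111.11111111.11111111.10000000
AND operation:
Net:  11000010.00110110.01111101.00000000
Network: 194.54.125.0/25


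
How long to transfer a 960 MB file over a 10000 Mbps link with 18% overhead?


Effective throughput = 10000 * (1 - 18/100) = 8200 Mbps
File size in Mb = 960 * 8 = 7680 Mb
Time = 7680 / 8200
Time = 0.9366 seconds


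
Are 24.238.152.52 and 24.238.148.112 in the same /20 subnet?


Mask: 255.255.240.0
24.238.152.52 AND mask = 24.238.144.0
24.238.148.112 AND mask = 24.238.144.0
Yes, same subnet (24.238.144.0)


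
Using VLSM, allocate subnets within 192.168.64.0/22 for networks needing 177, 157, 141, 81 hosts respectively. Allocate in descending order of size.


177 hosts -> /24 (254 usable): 192.168.64.0/24
157 hosts -> /24 (254 usable): 192.168.65.0/24
141 hosts -> /24 (254 usable): 192.168.66.0/24
81 hosts -> /25 (126 usable): 192.168.67.0/25
Allocation: 192.168.64.0/24 (177 hosts, 254 usable); 192.168.65.0/24 (157 hosts, 254 usable); 192.168.66.0/24 (141 hosts, 254 usable); 192.168.67.0/25 (81 hosts, 126 usable)


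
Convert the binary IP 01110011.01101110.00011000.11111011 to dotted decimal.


01110011 = 115
01101110 = 110
00011000 = 24
11111011 = 251
IP: 115.110.24.251


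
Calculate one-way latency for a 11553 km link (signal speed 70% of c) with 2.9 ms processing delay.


Speed = 0.7 * 3e5 km/s = 210000 km/s
Propagation delay = 11553 / 210000 = 0.055 s = 55.0143 ms
Processing delay = 2.9 ms
Total one-way latency = 57.9143 ms


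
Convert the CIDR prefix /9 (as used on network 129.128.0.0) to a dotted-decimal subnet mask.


/9 means 9 network bits, 23 host bits
Binary: 11111111100000000000000000000000
Mask: 255.128.0.0


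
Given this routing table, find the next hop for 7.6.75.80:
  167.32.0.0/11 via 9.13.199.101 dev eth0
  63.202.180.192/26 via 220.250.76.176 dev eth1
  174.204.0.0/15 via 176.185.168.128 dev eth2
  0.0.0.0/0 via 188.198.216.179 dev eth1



Longest prefix match for 7.6.75.80:
  /11 167.32.0.0: no
  /26 63.202.180.192: no
  /15 174.204.0.0: no
  /0 0.0.0.0: MATCH
Selected: next-hop 188.198.216.179 via eth1 (matched /0)


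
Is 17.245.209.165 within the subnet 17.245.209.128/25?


Subnet network: 17.245.209.128
Test IP AND mask: 17.245.209.128
Yes, 17.245.209.165 is in 17.245.209.128/25


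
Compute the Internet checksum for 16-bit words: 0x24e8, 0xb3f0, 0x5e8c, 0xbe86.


Sum all words (with carry folding):
+ 0x24e8 = 0x24e8
+ 0xb3f0 = 0xd8d8
+ 0x5e8c = 0x3765
+ 0xbe86 = 0xf5eb
One's complement: ~0xf5eb
Checksum = 0x0a14


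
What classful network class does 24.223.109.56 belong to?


First octet: 24
Binary: 00011000
0xxxxxxx -> Class A (1-126)
Class A, default mask 255.0.0.0 (/8)


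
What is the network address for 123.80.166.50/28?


IP:   01111011.01010000.10100110.00110010
Mask: 11111111.11111111.11111111.11110000
AND operation:
Net:  01111011.01010000.10100110.00110000
Network: 123.80.166.48/28


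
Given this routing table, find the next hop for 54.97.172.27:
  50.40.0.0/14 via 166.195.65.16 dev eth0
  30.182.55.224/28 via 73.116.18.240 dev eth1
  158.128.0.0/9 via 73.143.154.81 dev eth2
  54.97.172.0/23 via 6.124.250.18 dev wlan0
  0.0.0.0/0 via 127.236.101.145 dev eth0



Longest prefix match for 54.97.172.27:
  /14 50.40.0.0: no
  /28 30.182.55.224: no
  /9 158.128.0.0: no
  /23 54.97.172.0: MATCH
  /0 0.0.0.0: MATCH
Selected: next-hop 6.124.250.18 via wlan0 (matched /23)


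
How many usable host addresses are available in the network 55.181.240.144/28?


Host bits = 32 - 28 = 4
Total addresses = 2^4 = 16
Usable = total - 2 (network and broadcast)
Usable hosts: 14


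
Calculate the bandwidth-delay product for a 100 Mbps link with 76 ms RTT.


BDP = bandwidth * RTT
= 100 Mbps * 76 ms
= 100 * 1e6 * 76 / 1000 bits
= 7600000 bits
= 950000 bytes
= 927.7344 KB
BDP = 7600000 bits (950000 bytes)


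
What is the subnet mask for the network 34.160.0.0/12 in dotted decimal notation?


/12 means 12 network bits, 20 host bits
Binary: 11111111111100000000000000000000
Mask: 255.240.0.0


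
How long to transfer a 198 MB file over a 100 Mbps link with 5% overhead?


Effective throughput = 100 * (1 - 5/100) = 95 Mbps
File size in Mb = 198 * 8 = 1584 Mb
Time = 1584 / 95
Time = 16.6737 seconds


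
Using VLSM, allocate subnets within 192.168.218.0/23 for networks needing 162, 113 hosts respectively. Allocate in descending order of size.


162 hosts -> /24 (254 usable): 192.168.218.0/24
113 hosts -> /25 (126 usable): 192.168.219.0/25
Allocation: 192.168.218.0/24 (162 hosts, 254 usable); 192.168.219.0/25 (113 hosts, 126 usable)


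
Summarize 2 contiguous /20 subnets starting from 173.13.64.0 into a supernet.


Original prefix: /20
Number of subnets: 2 = 2^1
New prefix = 20 - 1 = 19
Supernet: 173.13.64.0/19


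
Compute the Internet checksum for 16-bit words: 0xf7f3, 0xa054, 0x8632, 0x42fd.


Sum all words (with carry folding):
+ 0xf7f3 = 0xf7f3
+ 0xa054 = 0x9848
+ 0x8632 = 0x1e7b
+ 0x42fd = 0x6178
One's complement: ~0x6178
Checksum = 0x9e87


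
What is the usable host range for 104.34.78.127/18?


Network: 104.34.64.0
Broadcast: 104.34.127.255
First usable = network + 1
Last usable = broadcast - 1
Range: 104.34.64.1 to 104.34.127.254


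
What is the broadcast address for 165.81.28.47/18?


Network: 165.81.0.0/18
Host bits = 14
Set all host bits to 1:
Broadcast: 165.81.63.255


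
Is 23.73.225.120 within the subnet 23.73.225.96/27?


Subnet network: 23.73.225.96
Test IP AND mask: 23.73.225.96
Yes, 23.73.225.120 is in 23.73.225.96/27


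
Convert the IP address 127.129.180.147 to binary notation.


127 = 01111111
129 = 10000001
180 = 10110100
147 = 10010011
Binary: 01111111.10000001.10110100.10010011


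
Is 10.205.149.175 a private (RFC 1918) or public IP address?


RFC 1918 private ranges:
  10.0.0.0/8 (10.0.0.0 - 10.255.255.255)
  172.16.0.0/12 (172.16.0.0 - 172.31.255.255)
  192.168.0.0/16 (192.168.0.0 - 192.168.255.255)
Private (in 10.0.0.0/8)


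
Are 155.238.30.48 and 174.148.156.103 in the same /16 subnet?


Mask: 255.255.0.0
155.238.30.48 AND mask = 155.238.0.0
174.148.156.103 AND mask = 174.148.0.0
No, different subnets (155.238.0.0 vs 174.148.0.0)


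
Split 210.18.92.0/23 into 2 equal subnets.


New prefix = 23 + 1 = 24
Each subnet has 256 addresses
  210.18.92.0/24
  210.18.93.0/24
Subnets: 210.18.92.0/24, 210.18.93.0/24


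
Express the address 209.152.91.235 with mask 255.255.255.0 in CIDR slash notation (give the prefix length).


Binary: 11111111.11111111.11111111.00000000
Count leading 1s
Prefix: /24


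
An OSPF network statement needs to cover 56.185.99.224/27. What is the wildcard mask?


Subnet mask: 255.255.255.224
Wildcard = 255.255.255.255 - subnet mask
255 - 255 = 0
255 - 255 = 0
255 - 255 = 0
255 - 224 = 31
Wildcard: 0.0.0.31


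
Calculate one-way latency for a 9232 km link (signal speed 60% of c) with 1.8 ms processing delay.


Speed = 0.6 * 3e5 km/s = 180000 km/s
Propagation delay = 9232 / 180000 = 0.0513 s = 51.2889 ms
Processing delay = 1.8 ms
Total one-way latency = 53.0889 ms


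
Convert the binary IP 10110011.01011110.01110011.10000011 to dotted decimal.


10110011 = 179
01011110 = 94
01110011 = 115
10000011 = 131
IP: 179.94.115.131


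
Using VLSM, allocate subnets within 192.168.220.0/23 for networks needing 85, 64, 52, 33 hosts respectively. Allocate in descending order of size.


85 hosts -> /25 (126 usable): 192.168.220.0/25
64 hosts -> /25 (126 usable): 192.168.220.128/25
52 hosts -> /26 (62 usable): 192.168.221.0/26
33 hosts -> /26 (62 usable): 192.168.221.64/26
Allocation: 192.168.220.0/25 (85 hosts, 126 usable); 192.168.220.128/25 (64 hosts, 126 usable); 192.168.221.0/26 (52 hosts, 62 usable); 192.168.221.64/26 (33 hosts, 62 usable)


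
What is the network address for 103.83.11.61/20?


IP:   01100111.01010011.00001011.00111101
Mask: 11111111.11111111.11110000.00000000
AND operation:
Net:  01100111.01010011.00000000.00000000
Network: 103.83.0.0/20


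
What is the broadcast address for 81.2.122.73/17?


Network: 81.2.0.0/17
Host bits = 15
Set all host bits to 1:
Broadcast: 81.2.127.255


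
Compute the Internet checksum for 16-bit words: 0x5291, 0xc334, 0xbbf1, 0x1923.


Sum all words (with carry folding):
+ 0x5291 = 0x5291
+ 0xc334 = 0x15c6
+ 0xbbf1 = 0xd1b7
+ 0x1923 = 0xeada
One's complement: ~0xeada
Checksum = 0x1525


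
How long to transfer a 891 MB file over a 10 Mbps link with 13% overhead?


Effective throughput = 10 * (1 - 13/100) = 8.7 Mbps
File size in Mb = 891 * 8 = 7128 Mb
Time = 7128 / 8.7
Time = 819.3103 seconds


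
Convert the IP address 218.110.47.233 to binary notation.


218 = 11011010
110 = 01101110
47 = 00101111
233 = 11101001
Binary: 11011010.01101110.00101111.11101001


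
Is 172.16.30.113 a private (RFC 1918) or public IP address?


RFC 1918 private ranges:
  10.0.0.0/8 (10.0.0.0 - 10.255.255.255)
  172.16.0.0/12 (172.16.0.0 - 172.31.255.255)
  192.168.0.0/16 (192.168.0.0 - 192.168.255.255)
Private (in 172.16.0.0/12)


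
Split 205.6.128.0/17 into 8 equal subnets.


New prefix = 17 + 3 = 20
Each subnet has 4096 addresses
  205.6.128.0/20
  205.6.144.0/20
  205.6.160.0/20
  205.6.176.0/20
  205.6.192.0/20
  205.6.208.0/20
  205.6.224.0/20
  205.6.240.0/20
Subnets: 205.6.128.0/20, 205.6.144.0/20, 205.6.160.0/20, 205.6.176.0/20, 205.6.192.0/20, 205.6.208.0/20, 205.6.224.0/20, 205.6.240.0/20


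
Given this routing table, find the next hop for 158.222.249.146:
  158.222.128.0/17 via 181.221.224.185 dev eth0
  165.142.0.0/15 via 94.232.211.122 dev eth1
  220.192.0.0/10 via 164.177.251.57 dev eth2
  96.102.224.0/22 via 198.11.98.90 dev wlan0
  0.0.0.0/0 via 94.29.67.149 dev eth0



Longest prefix match for 158.222.249.146:
  /17 158.222.128.0: MATCH
  /15 165.142.0.0: no
  /10 220.192.0.0: no
  /22 96.102.224.0: no
  /0 0.0.0.0: MATCH
Selected: next-hop 181.221.224.185 via eth0 (matched /17)


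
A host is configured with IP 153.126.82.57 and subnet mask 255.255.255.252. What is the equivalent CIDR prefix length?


Binary: 11111111.11111111.11111111.11111100
Count leading 1s
Prefix: /30


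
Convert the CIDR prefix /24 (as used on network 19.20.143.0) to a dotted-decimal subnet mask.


/24 means 24 network bits, 8 host bits
Binary: 11111111111111111111111100000000
Mask: 255.255.255.0


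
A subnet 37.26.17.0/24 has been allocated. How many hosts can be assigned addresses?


Host bits = 32 - 24 = 8
Total addresses = 2^8 = 256
Usable = total - 2 (network and broadcast)
Usable hosts: 254


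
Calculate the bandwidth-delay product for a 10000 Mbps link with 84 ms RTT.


BDP = bandwidth * RTT
= 10000 Mbps * 84 ms
= 10000 * 1e6 * 84 / 1000 bits
= 840000000 bits
= 105000000 bytes
= 102539.0625 KB
BDP = 840000000 bits (105000000 bytes)


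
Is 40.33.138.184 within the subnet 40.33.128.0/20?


Subnet network: 40.33.128.0
Test IP AND mask: 40.33.128.0
Yes, 40.33.138.184 is in 40.33.128.0/20


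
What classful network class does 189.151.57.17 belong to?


First octet: 189
Binary: 10111101
10xxxxxx -> Class B (128-191)
Class B, default mask 255.255.0.0 (/16)


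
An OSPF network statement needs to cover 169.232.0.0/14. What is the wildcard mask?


Subnet mask: 255.252.0.0
Wildcard = 255.255.255.255 - subnet mask
255 - 255 = 0
255 - 252 = 3
255 - 0 = 255
255 - 0 = 255
Wildcard: 0.3.255.255


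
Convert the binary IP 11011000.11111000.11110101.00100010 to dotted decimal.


11011000 = 216
11111000 = 248
11110101 = 245
00100010 = 34
IP: 216.248.245.34


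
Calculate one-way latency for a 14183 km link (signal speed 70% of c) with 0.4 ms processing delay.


Speed = 0.7 * 3e5 km/s = 210000 km/s
Propagation delay = 14183 / 210000 = 0.0675 s = 67.5381 ms
Processing delay = 0.4 ms
Total one-way latency = 67.9381 ms


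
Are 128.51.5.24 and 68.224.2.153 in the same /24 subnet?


Mask: 255.255.255.0
128.51.5.24 AND mask = 128.51.5.0
68.224.2.153 AND mask = 68.224.2.0
No, different subnets (128.51.5.0 vs 68.224.2.0)


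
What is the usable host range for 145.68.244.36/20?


Network: 145.68.240.0
Broadcast: 145.68.255.255
First usable = network + 1
Last usable = broadcast - 1
Range: 145.68.240.1 to 145.68.255.254


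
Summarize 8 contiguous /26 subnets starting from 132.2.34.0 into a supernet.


Original prefix: /26
Number of subnets: 8 = 2^3
New prefix = 26 - 3 = 23
Supernet: 132.2.34.0/23


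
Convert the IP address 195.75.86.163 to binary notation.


195 = 11000011
75 = 01001011
86 = 01010110
163 = 10100011
Binary: 11000011.01001011.01010110.10100011


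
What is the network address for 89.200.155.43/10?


IP:   01011001.11001000.10011011.00101011
Mask: 11111111.11000000.00000000.00000000
AND operation:
Net:  01011001.11000000.00000000.00000000
Network: 89.192.0.0/10


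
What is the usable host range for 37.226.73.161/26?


Network: 37.226.73.128
Broadcast: 37.226.73.191
First usable = network + 1
Last usable = broadcast - 1
Range: 37.226.73.129 to 37.226.73.190


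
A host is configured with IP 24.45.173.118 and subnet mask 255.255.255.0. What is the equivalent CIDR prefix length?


Binary: 11111111.11111111.11111111.00000000
Count leading 1s
Prefix: /24


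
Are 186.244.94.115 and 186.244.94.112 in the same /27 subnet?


Mask: 255.255.255.224
186.244.94.115 AND mask = 186.244.94.96
186.244.94.112 AND mask = 186.244.94.96
Yes, same subnet (186.244.94.96)


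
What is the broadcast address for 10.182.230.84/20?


Network: 10.182.224.0/20
Host bits = 12
Set all host bits to 1:
Broadcast: 10.182.239.255


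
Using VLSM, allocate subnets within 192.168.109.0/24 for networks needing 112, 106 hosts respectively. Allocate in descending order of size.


112 hosts -> /25 (126 usable): 192.168.109.0/25
106 hosts -> /25 (126 usable): 192.168.109.128/25
Allocation: 192.168.109.0/25 (112 hosts, 126 usable); 192.168.109.128/25 (106 hosts, 126 usable)


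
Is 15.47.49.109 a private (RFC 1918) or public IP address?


RFC 1918 private ranges:
  10.0.0.0/8 (10.0.0.0 - 10.255.255.255)
  172.16.0.0/12 (172.16.0.0 - 172.31.255.255)
  192.168.0.0/16 (192.168.0.0 - 192.168.255.255)
Public (not in any RFC 1918 range)


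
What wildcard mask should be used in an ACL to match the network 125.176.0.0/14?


Subnet mask: 255.252.0.0
Wildcard = 255.255.255.255 - subnet mask
255 - 255 = 0
255 - 252 = 3
255 - 0 = 255
255 - 0 = 255
Wildcard: 0.3.255.255


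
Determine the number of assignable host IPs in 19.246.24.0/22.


Host bits = 32 - 22 = 10
Total addresses = 2^10 = 1024
Usable = total - 2 (network and broadcast)
Usable hosts: 1022


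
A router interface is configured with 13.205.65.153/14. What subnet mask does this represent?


/14 means 14 network bits, 18 host bits
Binary: 11111111111111000000000000000000
Mask: 255.252.0.0


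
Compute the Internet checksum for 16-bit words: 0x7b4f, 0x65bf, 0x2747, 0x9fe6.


Sum all words (with carry folding):
+ 0x7b4f = 0x7b4f
+ 0x65bf = 0xe10e
+ 0x2747 = 0x0856
+ 0x9fe6 = 0xa83c
One's complement: ~0xa83c
Checksum = 0x57c3


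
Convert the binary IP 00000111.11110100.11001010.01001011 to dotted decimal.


00000111 = 7
11110100 = 244
11001010 = 202
01001011 = 75
IP: 7.244.202.75


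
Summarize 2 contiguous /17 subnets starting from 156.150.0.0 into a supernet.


Original prefix: /17
Number of subnets: 2 = 2^1
New prefix = 17 - 1 = 16
Supernet: 156.150.0.0/16


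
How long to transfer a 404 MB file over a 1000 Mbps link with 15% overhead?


Effective throughput = 1000 * (1 - 15/100) = 850 Mbps
File size in Mb = 404 * 8 = 3232 Mb
Time = 3232 / 850
Time = 3.8024 seconds


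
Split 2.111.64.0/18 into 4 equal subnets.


New prefix = 18 + 2 = 20
Each subnet has 4096 addresses
  2.111.64.0/20
  2.111.80.0/20
  2.111.96.0/20
  2.111.112.0/20
Subnets: 2.111.64.0/20, 2.111.80.0/20, 2.111.96.0/20, 2.111.112.0/20


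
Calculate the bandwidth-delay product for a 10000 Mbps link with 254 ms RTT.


BDP = bandwidth * RTT
= 10000 Mbps * 254 ms
= 10000 * 1e6 * 254 / 1000 bits
= 2540000000 bits
= 317500000 bytes
= 310058.5938 KB
BDP = 2540000000 bits (317500000 bytes)


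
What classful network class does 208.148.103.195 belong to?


First octet: 208
Binary: 11010000
110xxxxx -> Class C (192-223)
Class C, default mask 255.255.255.0 (/24)


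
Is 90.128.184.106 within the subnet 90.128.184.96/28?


Subnet network: 90.128.184.96
Test IP AND mask: 90.128.184.96
Yes, 90.128.184.106 is in 90.128.184.96/28


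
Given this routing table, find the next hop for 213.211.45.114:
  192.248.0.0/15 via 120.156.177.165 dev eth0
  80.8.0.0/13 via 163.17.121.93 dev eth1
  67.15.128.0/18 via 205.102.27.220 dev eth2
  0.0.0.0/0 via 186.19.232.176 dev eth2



Longest prefix match for 213.211.45.114:
  /15 192.248.0.0: no
  /13 80.8.0.0: no
  /18 67.15.128.0: no
  /0 0.0.0.0: MATCH
Selected: next-hop 186.19.232.176 via eth2 (matched /0)


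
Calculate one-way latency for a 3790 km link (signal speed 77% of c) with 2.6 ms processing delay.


Speed = 0.77 * 3e5 km/s = 231000 km/s
Propagation delay = 3790 / 231000 = 0.0164 s = 16.4069 ms
Processing delay = 2.6 ms
Total one-way latency = 19.0069 ms


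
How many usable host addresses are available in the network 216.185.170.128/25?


Host bits = 32 - 25 = 7
Total addresses = 2^7 = 128
Usable = total - 2 (network and broadcast)
Usable hosts: 126


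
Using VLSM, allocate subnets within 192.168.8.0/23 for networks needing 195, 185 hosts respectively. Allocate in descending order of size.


195 hosts -> /24 (254 usable): 192.168.8.0/24
185 hosts -> /24 (254 usable): 192.168.9.0/24
Allocation: 192.168.8.0/24 (195 hosts, 254 usable); 192.168.9.0/24 (185 hosts, 254 usable)


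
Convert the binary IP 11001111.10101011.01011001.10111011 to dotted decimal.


11001111 = 207
10101011 = 171
01011001 = 89
10111011 = 187
IP: 207.171.89.187


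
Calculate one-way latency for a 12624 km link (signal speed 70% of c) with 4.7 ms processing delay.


Speed = 0.7 * 3e5 km/s = 210000 km/s
Propagation delay = 12624 / 210000 = 0.0601 s = 60.1143 ms
Processing delay = 4.7 ms
Total one-way latency = 64.8143 ms


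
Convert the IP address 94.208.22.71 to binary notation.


94 = 01011110
208 = 11010000
22 = 00010110
71 = 01000111
Binary: 01011110.11010000.00010110.01000111


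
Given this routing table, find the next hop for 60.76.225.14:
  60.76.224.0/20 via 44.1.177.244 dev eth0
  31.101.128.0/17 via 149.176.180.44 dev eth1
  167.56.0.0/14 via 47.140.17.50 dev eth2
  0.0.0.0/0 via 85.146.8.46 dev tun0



Longest prefix match for 60.76.225.14:
  /20 60.76.224.0: MATCH
  /17 31.101.128.0: no
  /14 167.56.0.0: no
  /0 0.0.0.0: MATCH
Selected: next-hop 44.1.177.244 via eth0 (matched /20)


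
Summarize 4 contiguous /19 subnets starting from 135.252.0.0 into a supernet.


Original prefix: /19
Number of subnets: 4 = 2^2
New prefix = 19 - 2 = 17
Supernet: 135.252.0.0/17


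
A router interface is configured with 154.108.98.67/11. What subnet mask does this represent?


/11 means 11 network bits, 21 host bits
Binary: 11111111111000000000000000000000
Mask: 255.224.0.0


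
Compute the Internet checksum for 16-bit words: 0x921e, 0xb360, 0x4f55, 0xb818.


Sum all words (with carry folding):
+ 0x921e = 0x921e
+ 0xb360 = 0x457f
+ 0x4f55 = 0x94d4
+ 0xb818 = 0x4ced
One's complement: ~0x4ced
Checksum = 0xb312


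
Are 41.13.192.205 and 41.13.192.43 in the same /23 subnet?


Mask: 255.255.254.0
41.13.192.205 AND mask = 41.13.192.0
41.13.192.43 AND mask = 41.13.192.0
Yes, same subnet (41.13.192.0)


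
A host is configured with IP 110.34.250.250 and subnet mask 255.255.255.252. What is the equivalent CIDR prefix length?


Binary: 11111111.11111111.11111111.11111100
Count leading 1s
Prefix: /30


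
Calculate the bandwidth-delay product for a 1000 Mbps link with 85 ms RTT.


BDP = bandwidth * RTT
= 1000 Mbps * 85 ms
= 1000 * 1e6 * 85 / 1000 bits
= 85000000 bits
= 10625000 bytes
= 10375.9766 KB
BDP = 85000000 bits (10625000 bytes)
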